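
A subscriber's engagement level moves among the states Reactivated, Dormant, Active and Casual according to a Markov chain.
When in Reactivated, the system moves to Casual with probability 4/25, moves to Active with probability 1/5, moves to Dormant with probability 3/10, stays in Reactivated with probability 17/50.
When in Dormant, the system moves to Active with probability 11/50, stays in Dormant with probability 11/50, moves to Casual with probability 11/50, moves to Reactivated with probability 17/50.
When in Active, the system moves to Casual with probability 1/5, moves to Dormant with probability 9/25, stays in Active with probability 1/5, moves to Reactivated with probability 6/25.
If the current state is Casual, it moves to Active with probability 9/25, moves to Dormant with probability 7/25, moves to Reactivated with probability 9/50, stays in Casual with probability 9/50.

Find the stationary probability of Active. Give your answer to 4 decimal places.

0.2362

Let the stationary distribution be π with π = πP and π_1 + π_2 + π_3 + π_4 = 1.
π_1 = 0.34·π_1 + 0.34·π_2 + 0.24·π_3 + 0.18·π_4
π_2 = 0.3·π_1 + 0.22·π_2 + 0.36·π_3 + 0.28·π_4
π_3 = 0.2·π_1 + 0.22·π_2 + 0.2·π_3 + 0.36·π_4
Solving with the normalization constraint gives π = (0.2859, 0.2874, 0.2362, 0.1905).
So the stationary probability of Active is 0.2362.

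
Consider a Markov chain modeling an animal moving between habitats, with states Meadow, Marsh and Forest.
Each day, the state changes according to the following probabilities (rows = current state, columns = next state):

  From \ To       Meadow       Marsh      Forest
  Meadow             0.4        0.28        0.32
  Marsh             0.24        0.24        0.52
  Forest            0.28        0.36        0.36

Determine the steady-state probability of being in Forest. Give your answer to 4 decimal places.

0.3958

Let the stationary distribution be π with π = πP and π_1 + π_2 + π_3 = 1.
π_1 = 0.4·π_1 + 0.24·π_2 + 0.28·π_3
π_2 = 0.28·π_1 + 0.24·π_2 + 0.36·π_3
Solving with the normalization constraint gives π = (0.3046, 0.2997, 0.3958).
So the stationary probability of Forest is 0.3958.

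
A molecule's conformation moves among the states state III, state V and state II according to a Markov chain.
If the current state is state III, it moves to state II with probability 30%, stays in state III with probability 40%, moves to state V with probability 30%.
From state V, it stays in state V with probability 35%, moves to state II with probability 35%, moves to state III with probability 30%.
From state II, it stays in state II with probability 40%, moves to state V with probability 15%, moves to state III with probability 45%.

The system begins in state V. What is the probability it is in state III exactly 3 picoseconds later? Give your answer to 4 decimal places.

Propagate the distribution vector 3 picoseconds from state V.
After 0 picoseconds: (0.0000, 1.0000, 0.0000)
After 1 picosecond: (0.3000, 0.3500, 0.3500)
After 2 picoseconds: (0.3825, 0.2650, 0.3525)
After 3 picoseconds: (0.3911, 0.2604, 0.3485)
P(in state III after 3 picoseconds) = 0.3911

0.3911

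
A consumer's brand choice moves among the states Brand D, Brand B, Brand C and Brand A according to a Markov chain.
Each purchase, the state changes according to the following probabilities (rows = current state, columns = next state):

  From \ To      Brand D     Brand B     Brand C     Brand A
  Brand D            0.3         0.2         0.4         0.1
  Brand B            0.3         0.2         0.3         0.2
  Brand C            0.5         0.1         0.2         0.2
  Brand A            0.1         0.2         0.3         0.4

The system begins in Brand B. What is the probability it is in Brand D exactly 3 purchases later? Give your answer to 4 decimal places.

0.3180

Propagate the distribution vector 3 purchases from Brand B.
After 0 purchases: (0.0000, 1.0000, 0.0000, 0.0000)
After 1 purchase: (0.3000, 0.2000, 0.3000, 0.2000)
After 2 purchases: (0.3200, 0.1700, 0.3000, 0.2100)
After 3 purchases: (0.3180, 0.1700, 0.3020, 0.2100)
P(in Brand D after 3 purchases) = 0.3180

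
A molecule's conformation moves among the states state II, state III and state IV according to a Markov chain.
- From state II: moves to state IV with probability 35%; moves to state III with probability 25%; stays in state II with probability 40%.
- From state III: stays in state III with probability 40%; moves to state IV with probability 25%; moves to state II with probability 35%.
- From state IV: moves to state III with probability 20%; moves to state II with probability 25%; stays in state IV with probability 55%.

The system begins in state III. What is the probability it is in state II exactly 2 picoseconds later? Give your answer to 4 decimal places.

Sum over the intermediate state after 1 picosecond:
P = P(state III→state II)·P(state II→state II) + P(state III→state III)·P(state III→state II) + P(state III→state IV)·P(state IV→state II)
  = 0.35×0.4 + 0.4×0.35 + 0.25×0.25
  = 0.1400 + 0.1400 + 0.0625 = 0.3425

0.3425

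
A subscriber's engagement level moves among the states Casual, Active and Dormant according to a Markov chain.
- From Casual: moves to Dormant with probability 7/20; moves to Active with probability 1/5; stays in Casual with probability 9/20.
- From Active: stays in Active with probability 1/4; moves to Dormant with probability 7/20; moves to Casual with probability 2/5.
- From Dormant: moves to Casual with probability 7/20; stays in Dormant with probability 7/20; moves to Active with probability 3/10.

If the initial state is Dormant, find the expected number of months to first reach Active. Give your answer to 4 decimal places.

Let t(s) be the expected number of months to first reach Active from state s, with t(Active) = 0. Conditioning on the first month:
t(Casual) = 1 + 0.45·t(Casual) + 0.35·t(Dormant)
t(Dormant) = 1 + 0.35·t(Casual) + 0.35·t(Dormant)
Solving: t(Casual) = 4.2553, t(Dormant) = 3.8298.
Expected months from Dormant to Active: 3.8298.

3.8298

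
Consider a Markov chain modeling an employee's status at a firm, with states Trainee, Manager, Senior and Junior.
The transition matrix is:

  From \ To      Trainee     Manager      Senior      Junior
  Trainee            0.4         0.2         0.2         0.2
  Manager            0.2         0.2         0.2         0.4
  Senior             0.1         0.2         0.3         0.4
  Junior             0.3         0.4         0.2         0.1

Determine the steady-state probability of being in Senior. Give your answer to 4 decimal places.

0.2222

Let the stationary distribution be π with π = πP and π_1 + π_2 + π_3 + π_4 = 1.
π_1 = 0.4·π_1 + 0.2·π_2 + 0.1·π_3 + 0.3·π_4
π_2 = 0.2·π_1 + 0.2·π_2 + 0.2·π_3 + 0.4·π_4
π_3 = 0.2·π_1 + 0.2·π_2 + 0.3·π_3 + 0.2·π_4
Solving with the normalization constraint gives π = (0.2558, 0.2537, 0.2222, 0.2683).
So the stationary probability of Senior is 0.2222.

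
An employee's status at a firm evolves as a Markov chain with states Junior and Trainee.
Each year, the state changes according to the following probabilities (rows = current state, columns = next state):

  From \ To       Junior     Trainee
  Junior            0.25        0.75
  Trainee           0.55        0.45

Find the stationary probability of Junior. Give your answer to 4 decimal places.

0.4231

Let the stationary distribution be π with π = πP and π_1 + π_2 = 1.
π_1 = 0.25·π_1 + 0.55·π_2
Solving with the normalization constraint gives π = (0.4231, 0.5769).
So the stationary probability of Junior is 0.4231.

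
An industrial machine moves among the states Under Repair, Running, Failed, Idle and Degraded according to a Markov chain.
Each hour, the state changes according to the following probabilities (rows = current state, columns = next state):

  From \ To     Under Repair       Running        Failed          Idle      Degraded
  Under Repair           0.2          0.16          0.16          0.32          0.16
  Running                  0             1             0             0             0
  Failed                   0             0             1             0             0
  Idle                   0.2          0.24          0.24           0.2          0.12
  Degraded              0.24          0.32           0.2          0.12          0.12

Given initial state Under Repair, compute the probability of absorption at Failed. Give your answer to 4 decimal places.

0.4779

Let h(s) be the probability of absorption at Failed starting from transient state s. Then h(Failed) = 1 and h(Running) = 0. By first-step analysis:
h(Under Repair) = 0.2·h(Under Repair) + 0.16·0 + 0.16·1 + 0.32·h(Idle) + 0.16·h(Degraded)
h(Idle) = 0.2·h(Under Repair) + 0.24·0 + 0.24·1 + 0.2·h(Idle) + 0.12·h(Degraded)
h(Degraded) = 0.24·h(Under Repair) + 0.32·0 + 0.2·1 + 0.12·h(Idle) + 0.12·h(Degraded)
Solving: h(Under Repair) = 0.4779, h(Idle) = 0.4830, h(Degraded) = 0.4235.
Starting from Under Repair, the probability is 0.4779.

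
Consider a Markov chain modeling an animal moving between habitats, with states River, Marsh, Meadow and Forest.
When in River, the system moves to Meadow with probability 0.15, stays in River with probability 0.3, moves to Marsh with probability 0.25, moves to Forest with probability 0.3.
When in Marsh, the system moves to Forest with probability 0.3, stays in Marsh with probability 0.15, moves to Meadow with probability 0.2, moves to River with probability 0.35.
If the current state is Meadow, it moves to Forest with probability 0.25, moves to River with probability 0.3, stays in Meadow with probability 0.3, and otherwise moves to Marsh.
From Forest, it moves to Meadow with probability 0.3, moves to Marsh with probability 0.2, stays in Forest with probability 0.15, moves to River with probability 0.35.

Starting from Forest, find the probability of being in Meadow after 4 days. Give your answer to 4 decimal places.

Propagate the distribution vector 4 days from Forest.
After 0 days: (0.0000, 0.0000, 0.0000, 1.0000)
After 1 day: (0.3500, 0.2000, 0.3000, 0.1500)
After 2 days: (0.3175, 0.1925, 0.2275, 0.2625)
After 3 days: (0.3228, 0.1949, 0.2331, 0.2493)
After 4 days: (0.3222, 0.1947, 0.2321, 0.2510)
P(in Meadow after 4 days) = 0.2321

0.2321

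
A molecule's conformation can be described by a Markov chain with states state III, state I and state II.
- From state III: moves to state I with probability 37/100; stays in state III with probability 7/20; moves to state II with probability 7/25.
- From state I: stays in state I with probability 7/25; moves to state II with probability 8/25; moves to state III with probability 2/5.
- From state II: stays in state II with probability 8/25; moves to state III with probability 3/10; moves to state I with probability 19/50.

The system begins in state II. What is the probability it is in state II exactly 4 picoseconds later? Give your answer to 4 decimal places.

Propagate the distribution vector 4 picoseconds from state II.
After 0 picoseconds: (0.0000, 0.0000, 1.0000)
After 1 picosecond: (0.3000, 0.3800, 0.3200)
After 2 picoseconds: (0.3530, 0.3390, 0.3080)
After 3 picoseconds: (0.3516, 0.3426, 0.3059)
After 4 picoseconds: (0.3518, 0.3422, 0.3059)
P(in state II after 4 picoseconds) = 0.3059

0.3059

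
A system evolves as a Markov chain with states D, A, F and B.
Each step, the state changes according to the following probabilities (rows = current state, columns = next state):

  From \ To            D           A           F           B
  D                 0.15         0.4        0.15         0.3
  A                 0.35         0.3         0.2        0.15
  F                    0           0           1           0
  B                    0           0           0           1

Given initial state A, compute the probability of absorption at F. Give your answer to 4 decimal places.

Let h(s) be the probability of absorption at F starting from transient state s. Then h(F) = 1 and h(B) = 0. By first-step analysis:
h(D) = 0.15·h(D) + 0.4·h(A) + 0.15·1 + 0.3·0
h(A) = 0.35·h(D) + 0.3·h(A) + 0.2·1 + 0.15·0
Solving: h(D) = 0.4066, h(A) = 0.4890.
Starting from A, the probability is 0.4890.

0.4890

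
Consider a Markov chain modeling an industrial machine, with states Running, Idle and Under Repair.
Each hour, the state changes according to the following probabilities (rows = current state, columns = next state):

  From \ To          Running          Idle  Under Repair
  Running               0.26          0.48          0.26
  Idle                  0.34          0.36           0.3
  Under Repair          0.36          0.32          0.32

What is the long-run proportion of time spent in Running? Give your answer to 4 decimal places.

0.3202

Let the stationary distribution be π with π = πP and π_1 + π_2 + π_3 = 1.
π_1 = 0.26·π_1 + 0.34·π_2 + 0.36·π_3
π_2 = 0.48·π_1 + 0.36·π_2 + 0.32·π_3
Solving with the normalization constraint gives π = (0.3202, 0.3867, 0.2931).
So the stationary probability of Running is 0.3202.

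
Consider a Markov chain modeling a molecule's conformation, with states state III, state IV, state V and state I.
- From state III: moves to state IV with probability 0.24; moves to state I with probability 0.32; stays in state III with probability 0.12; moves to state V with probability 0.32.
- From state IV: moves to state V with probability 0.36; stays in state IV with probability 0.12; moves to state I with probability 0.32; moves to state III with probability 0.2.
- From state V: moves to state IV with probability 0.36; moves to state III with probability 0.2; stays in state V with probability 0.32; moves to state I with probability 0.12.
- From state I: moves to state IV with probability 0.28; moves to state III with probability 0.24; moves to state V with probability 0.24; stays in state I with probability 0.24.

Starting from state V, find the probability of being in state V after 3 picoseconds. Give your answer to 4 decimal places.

0.3099

Propagate the distribution vector 3 picoseconds from state V.
After 0 picoseconds: (0.0000, 0.0000, 1.0000, 0.0000)
After 1 picosecond: (0.2000, 0.3600, 0.3200, 0.1200)
After 2 picoseconds: (0.1888, 0.2400, 0.3248, 0.2464)
After 3 picoseconds: (0.1948, 0.2600, 0.3099, 0.2353)
P(in state V after 3 picoseconds) = 0.3099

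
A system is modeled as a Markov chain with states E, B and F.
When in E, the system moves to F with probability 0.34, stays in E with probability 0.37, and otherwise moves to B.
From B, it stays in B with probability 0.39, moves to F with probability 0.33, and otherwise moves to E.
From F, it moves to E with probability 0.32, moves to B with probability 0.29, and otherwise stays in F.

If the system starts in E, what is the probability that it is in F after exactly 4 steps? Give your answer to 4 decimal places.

0.3545

Propagate the distribution vector 4 steps from E.
After 0 steps: (1.0000, 0.0000, 0.0000)
After 1 step: (0.3700, 0.2900, 0.3400)
After 2 steps: (0.3269, 0.3190, 0.3541)
After 3 steps: (0.3236, 0.3219, 0.3545)
After 4 steps: (0.3233, 0.3222, 0.3545)
P(in F after 4 steps) = 0.3545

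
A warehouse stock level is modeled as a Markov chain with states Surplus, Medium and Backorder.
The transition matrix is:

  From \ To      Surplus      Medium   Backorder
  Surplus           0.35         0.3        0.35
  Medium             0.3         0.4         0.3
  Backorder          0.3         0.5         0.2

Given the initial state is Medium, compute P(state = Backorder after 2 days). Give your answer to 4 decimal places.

0.2850

Sum over the intermediate state after 1 day:
P = P(Medium→Surplus)·P(Surplus→Backorder) + P(Medium→Medium)·P(Medium→Backorder) + P(Medium→Backorder)·P(Backorder→Backorder)
  = 0.3×0.35 + 0.4×0.3 + 0.3×0.2
  = 0.1050 + 0.1200 + 0.0600 = 0.2850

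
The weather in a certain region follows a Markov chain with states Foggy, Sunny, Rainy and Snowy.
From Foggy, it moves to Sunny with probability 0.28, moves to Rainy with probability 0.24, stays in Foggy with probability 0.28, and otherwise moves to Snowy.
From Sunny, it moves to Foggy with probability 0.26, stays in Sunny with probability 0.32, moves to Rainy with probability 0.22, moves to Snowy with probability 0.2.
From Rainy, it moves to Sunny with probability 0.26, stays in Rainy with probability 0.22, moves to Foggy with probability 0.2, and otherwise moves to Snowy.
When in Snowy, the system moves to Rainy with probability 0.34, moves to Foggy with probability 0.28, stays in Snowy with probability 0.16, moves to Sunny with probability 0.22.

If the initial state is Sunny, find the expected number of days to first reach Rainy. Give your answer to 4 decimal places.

4.0248

Let t(s) be the expected number of days to first reach Rainy from state s, with t(Rainy) = 0. Conditioning on the first day:
t(Foggy) = 1 + 0.28·t(Foggy) + 0.28·t(Sunny) + 0.2·t(Snowy)
t(Sunny) = 1 + 0.26·t(Foggy) + 0.32·t(Sunny) + 0.2·t(Snowy)
t(Snowy) = 1 + 0.28·t(Foggy) + 0.22·t(Sunny) + 0.16·t(Snowy)
Solving: t(Foggy) = 3.9426, t(Sunny) = 4.0248, t(Snowy) = 3.5588.
Expected days from Sunny to Rainy: 4.0248.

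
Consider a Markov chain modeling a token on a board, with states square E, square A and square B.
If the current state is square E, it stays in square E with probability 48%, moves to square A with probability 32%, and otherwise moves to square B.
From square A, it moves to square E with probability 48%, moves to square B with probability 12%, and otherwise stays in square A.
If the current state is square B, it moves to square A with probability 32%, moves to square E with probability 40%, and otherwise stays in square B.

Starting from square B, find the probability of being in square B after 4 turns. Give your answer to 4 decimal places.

Propagate the distribution vector 4 turns from square B.
After 0 turns: (0.0000, 0.0000, 1.0000)
After 1 turn: (0.4000, 0.3200, 0.2800)
After 2 turns: (0.4576, 0.3456, 0.1968)
After 3 turns: (0.4643, 0.3476, 0.1881)
After 4 turns: (0.4650, 0.3478, 0.1872)
P(in square B after 4 turns) = 0.1872

0.1872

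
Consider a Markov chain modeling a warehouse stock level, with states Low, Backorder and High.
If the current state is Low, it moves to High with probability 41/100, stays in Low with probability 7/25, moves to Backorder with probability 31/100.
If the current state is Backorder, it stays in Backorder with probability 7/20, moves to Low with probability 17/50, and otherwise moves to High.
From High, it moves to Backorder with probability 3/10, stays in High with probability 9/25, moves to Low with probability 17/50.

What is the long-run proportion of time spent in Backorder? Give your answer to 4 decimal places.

Let the stationary distribution be π with π = πP and π_1 + π_2 + π_3 = 1.
π_1 = 0.28·π_1 + 0.34·π_2 + 0.34·π_3
π_2 = 0.31·π_1 + 0.35·π_2 + 0.3·π_3
Solving with the normalization constraint gives π = (0.3208, 0.3192, 0.3601).
So the stationary probability of Backorder is 0.3192.

0.3192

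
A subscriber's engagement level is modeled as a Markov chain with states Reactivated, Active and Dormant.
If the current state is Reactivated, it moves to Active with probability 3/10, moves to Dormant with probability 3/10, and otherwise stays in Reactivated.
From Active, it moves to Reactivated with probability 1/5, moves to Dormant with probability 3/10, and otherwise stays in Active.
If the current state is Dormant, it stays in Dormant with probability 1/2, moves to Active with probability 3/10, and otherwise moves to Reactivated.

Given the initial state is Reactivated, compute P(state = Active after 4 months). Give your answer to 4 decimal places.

0.3744

Propagate the distribution vector 4 months from Reactivated.
After 0 months: (1.0000, 0.0000, 0.0000)
After 1 month: (0.4000, 0.3000, 0.3000)
After 2 months: (0.2800, 0.3600, 0.3600)
After 3 months: (0.2560, 0.3720, 0.3720)
After 4 months: (0.2512, 0.3744, 0.3744)
P(in Active after 4 months) = 0.3744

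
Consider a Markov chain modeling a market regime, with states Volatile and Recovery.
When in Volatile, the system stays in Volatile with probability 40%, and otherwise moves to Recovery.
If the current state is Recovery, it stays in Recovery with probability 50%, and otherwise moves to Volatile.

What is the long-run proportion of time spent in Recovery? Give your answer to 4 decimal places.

0.5455

Let the stationary distribution be π with π = πP and π_1 + π_2 = 1.
π_1 = 0.4·π_1 + 0.5·π_2
Solving with the normalization constraint gives π = (0.4545, 0.5455).
So the stationary probability of Recovery is 0.5455.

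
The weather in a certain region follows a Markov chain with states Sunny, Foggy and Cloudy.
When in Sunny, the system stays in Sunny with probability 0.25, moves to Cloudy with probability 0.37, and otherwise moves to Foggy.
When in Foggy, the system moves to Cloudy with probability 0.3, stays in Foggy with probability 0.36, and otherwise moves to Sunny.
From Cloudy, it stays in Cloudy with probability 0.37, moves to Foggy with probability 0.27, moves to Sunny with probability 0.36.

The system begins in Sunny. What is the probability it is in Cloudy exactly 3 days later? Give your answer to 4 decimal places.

0.3468

Propagate the distribution vector 3 days from Sunny.
After 0 days: (1.0000, 0.0000, 0.0000)
After 1 day: (0.2500, 0.3800, 0.3700)
After 2 days: (0.3249, 0.3317, 0.3434)
After 3 days: (0.3176, 0.3356, 0.3468)
P(in Cloudy after 3 days) = 0.3468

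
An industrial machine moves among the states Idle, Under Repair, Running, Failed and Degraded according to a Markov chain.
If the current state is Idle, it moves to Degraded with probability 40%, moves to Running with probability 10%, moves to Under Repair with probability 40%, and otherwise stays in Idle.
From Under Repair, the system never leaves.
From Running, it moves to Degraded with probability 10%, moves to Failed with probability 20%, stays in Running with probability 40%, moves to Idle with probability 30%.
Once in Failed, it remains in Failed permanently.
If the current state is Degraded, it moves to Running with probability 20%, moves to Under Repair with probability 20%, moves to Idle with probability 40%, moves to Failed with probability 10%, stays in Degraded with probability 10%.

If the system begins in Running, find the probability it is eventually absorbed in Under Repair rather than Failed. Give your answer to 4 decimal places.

0.5237

Let h(s) be the probability of absorption at Under Repair starting from transient state s. Then h(Under Repair) = 1 and h(Failed) = 0. By first-step analysis:
h(Idle) = 0.1·h(Idle) + 0.4·1 + 0.1·h(Running) + 0.4·h(Degraded)
h(Running) = 0.3·h(Idle) + 0.4·h(Running) + 0.2·0 + 0.1·h(Degraded)
h(Degraded) = 0.4·h(Idle) + 0.2·1 + 0.2·h(Running) + 0.1·0 + 0.1·h(Degraded)
Solving: h(Idle) = 0.8139, h(Running) = 0.5237, h(Degraded) = 0.7003.
Starting from Running, the probability is 0.5237.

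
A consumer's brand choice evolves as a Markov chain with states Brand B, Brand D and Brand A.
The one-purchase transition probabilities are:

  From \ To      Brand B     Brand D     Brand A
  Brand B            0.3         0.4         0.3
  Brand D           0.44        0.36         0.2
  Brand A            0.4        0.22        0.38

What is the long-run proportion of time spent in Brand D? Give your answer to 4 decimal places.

Let the stationary distribution be π with π = πP and π_1 + π_2 + π_3 = 1.
π_1 = 0.3·π_1 + 0.44·π_2 + 0.4·π_3
π_2 = 0.4·π_1 + 0.36·π_2 + 0.22·π_3
Solving with the normalization constraint gives π = (0.3758, 0.3345, 0.2897).
So the stationary probability of Brand D is 0.3345.

0.3345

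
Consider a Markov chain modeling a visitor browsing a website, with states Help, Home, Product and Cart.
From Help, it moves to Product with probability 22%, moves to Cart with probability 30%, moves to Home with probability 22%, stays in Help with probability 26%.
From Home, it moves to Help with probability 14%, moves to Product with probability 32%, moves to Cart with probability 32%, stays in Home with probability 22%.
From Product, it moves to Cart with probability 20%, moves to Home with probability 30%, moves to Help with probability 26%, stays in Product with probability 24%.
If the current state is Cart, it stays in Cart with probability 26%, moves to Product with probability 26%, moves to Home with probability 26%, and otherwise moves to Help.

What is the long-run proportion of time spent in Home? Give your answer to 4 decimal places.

0.2516

Let the stationary distribution be π with π = πP and π_1 + π_2 + π_3 + π_4 = 1.
π_1 = 0.26·π_1 + 0.14·π_2 + 0.26·π_3 + 0.22·π_4
π_2 = 0.22·π_1 + 0.22·π_2 + 0.3·π_3 + 0.26·π_4
π_3 = 0.22·π_1 + 0.32·π_2 + 0.24·π_3 + 0.26·π_4
Solving with the normalization constraint gives π = (0.2191, 0.2516, 0.2611, 0.2682).
So the stationary probability of Home is 0.2516.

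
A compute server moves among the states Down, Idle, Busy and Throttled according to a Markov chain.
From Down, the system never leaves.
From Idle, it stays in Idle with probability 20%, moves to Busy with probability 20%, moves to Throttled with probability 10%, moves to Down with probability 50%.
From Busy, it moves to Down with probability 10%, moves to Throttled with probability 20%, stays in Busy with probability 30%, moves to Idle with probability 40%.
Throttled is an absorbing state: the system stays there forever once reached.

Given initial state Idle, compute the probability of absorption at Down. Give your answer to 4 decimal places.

0.7708

Let h(s) be the probability of absorption at Down starting from transient state s. Then h(Down) = 1 and h(Throttled) = 0. By first-step analysis:
h(Idle) = 0.5·1 + 0.2·h(Idle) + 0.2·h(Busy) + 0.1·0
h(Busy) = 0.1·1 + 0.4·h(Idle) + 0.3·h(Busy) + 0.2·0
Solving: h(Idle) = 0.7708, h(Busy) = 0.5833.
Starting from Idle, the probability is 0.7708.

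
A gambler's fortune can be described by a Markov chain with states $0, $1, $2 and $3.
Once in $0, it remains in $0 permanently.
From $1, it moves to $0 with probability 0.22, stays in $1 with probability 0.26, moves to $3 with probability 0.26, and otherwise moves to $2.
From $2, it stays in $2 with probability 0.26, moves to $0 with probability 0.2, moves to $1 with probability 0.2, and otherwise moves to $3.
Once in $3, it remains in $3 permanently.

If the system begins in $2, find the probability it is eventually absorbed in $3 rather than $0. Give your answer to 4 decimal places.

0.6126

Let h(s) be the probability of absorption at $3 starting from transient state s. Then h($3) = 1 and h($0) = 0. By first-step analysis:
h($1) = 0.22·0 + 0.26·h($1) + 0.26·h($2) + 0.26·1
h($2) = 0.2·0 + 0.2·h($1) + 0.26·h($2) + 0.34·1
Solving: h($1) = 0.5666, h($2) = 0.6126.
Starting from $2, the probability is 0.6126.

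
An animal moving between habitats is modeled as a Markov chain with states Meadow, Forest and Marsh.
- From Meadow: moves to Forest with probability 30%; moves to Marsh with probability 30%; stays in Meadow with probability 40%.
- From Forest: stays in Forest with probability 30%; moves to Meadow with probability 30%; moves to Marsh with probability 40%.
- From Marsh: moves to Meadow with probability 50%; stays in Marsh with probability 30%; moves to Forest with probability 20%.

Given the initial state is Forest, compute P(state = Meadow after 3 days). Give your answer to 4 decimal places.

0.4070

Propagate the distribution vector 3 days from Forest.
After 0 days: (0.0000, 1.0000, 0.0000)
After 1 day: (0.3000, 0.3000, 0.4000)
After 2 days: (0.4100, 0.2600, 0.3300)
After 3 days: (0.4070, 0.2670, 0.3260)
P(in Meadow after 3 days) = 0.4070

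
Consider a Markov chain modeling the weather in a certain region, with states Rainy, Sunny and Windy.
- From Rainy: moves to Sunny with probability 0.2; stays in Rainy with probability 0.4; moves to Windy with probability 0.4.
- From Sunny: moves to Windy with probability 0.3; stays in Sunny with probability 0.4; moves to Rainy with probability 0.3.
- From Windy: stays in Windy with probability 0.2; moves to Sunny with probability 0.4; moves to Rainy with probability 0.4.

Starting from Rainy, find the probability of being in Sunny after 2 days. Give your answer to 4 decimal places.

Sum over the intermediate state after 1 day:
P = P(Rainy→Rainy)·P(Rainy→Sunny) + P(Rainy→Sunny)·P(Sunny→Sunny) + P(Rainy→Windy)·P(Windy→Sunny)
  = 0.4×0.2 + 0.2×0.4 + 0.4×0.4
  = 0.0800 + 0.0800 + 0.1600 = 0.3200

0.3200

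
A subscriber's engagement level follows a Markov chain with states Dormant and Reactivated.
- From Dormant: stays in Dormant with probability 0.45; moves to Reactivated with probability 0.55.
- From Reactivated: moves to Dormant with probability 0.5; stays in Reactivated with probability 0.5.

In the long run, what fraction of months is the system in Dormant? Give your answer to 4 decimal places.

Let the stationary distribution be π with π = πP and π_1 + π_2 = 1.
π_1 = 0.45·π_1 + 0.5·π_2
Solving with the normalization constraint gives π = (0.4762, 0.5238).
So the stationary probability of Dormant is 0.4762.

0.4762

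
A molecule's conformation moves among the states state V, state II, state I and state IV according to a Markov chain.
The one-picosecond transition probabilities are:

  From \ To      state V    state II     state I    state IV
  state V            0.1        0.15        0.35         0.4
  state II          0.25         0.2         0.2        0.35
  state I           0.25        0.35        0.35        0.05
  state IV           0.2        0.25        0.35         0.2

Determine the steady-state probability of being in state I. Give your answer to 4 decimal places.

Let the stationary distribution be π with π = πP and π_1 + π_2 + π_3 + π_4 = 1.
π_1 = 0.1·π_1 + 0.25·π_2 + 0.25·π_3 + 0.2·π_4
π_2 = 0.15·π_1 + 0.2·π_2 + 0.35·π_3 + 0.25·π_4
π_3 = 0.35·π_1 + 0.2·π_2 + 0.35·π_3 + 0.35·π_4
Solving with the normalization constraint gives π = (0.2073, 0.2481, 0.3128, 0.2318).
So the stationary probability of state I is 0.3128.

0.3128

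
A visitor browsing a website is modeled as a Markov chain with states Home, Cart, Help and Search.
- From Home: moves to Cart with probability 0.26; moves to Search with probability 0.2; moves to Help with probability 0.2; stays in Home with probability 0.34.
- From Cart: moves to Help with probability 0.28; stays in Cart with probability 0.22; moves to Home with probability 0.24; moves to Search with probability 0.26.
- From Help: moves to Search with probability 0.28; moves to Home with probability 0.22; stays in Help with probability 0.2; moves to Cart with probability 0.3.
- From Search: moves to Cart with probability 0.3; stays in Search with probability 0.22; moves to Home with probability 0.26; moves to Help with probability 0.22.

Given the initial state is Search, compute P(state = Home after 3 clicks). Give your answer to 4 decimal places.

Propagate the distribution vector 3 clicks from Search.
After 0 clicks: (0.0000, 0.0000, 0.0000, 1.0000)
After 1 click: (0.2600, 0.3000, 0.2200, 0.2200)
After 2 clicks: (0.2660, 0.2656, 0.2284, 0.2400)
After 3 clicks: (0.2668, 0.2681, 0.2260, 0.2390)
P(in Home after 3 clicks) = 0.2668

0.2668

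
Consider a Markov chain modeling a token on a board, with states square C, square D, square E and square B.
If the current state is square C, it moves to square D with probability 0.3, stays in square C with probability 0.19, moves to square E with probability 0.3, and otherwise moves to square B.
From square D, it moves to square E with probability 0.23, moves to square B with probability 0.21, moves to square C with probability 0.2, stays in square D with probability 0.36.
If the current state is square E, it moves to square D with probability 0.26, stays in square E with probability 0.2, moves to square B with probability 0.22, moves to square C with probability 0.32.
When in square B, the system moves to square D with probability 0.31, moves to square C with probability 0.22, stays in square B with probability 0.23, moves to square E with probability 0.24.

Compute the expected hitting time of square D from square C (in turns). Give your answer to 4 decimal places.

Let t(s) be the expected number of turns to first reach square D from state s, with t(square D) = 0. Conditioning on the first turn:
t(square C) = 1 + 0.19·t(square C) + 0.3·t(square E) + 0.21·t(square B)
t(square E) = 1 + 0.32·t(square C) + 0.2·t(square E) + 0.22·t(square B)
t(square B) = 1 + 0.22·t(square C) + 0.24·t(square E) + 0.23·t(square B)
Solving: t(square C) = 3.4278, t(square E) = 3.5520, t(square B) = 3.3852.
Expected turns from square C to square D: 3.4278.

3.4278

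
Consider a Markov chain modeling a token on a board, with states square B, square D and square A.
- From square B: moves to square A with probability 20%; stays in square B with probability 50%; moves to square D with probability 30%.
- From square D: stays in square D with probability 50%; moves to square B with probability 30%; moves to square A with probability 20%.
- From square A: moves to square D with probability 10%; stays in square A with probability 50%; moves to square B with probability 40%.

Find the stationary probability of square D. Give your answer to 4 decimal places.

Let the stationary distribution be π with π = πP and π_1 + π_2 + π_3 = 1.
π_1 = 0.5·π_1 + 0.3·π_2 + 0.4·π_3
π_2 = 0.3·π_1 + 0.5·π_2 + 0.1·π_3
Solving with the normalization constraint gives π = (0.4107, 0.3036, 0.2857).
So the stationary probability of square D is 0.3036.

0.3036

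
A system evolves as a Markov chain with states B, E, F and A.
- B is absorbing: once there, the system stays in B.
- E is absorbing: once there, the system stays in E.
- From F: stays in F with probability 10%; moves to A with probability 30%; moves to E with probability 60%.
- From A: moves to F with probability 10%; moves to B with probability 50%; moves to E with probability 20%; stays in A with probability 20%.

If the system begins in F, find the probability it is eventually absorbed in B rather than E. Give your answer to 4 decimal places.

0.2174

Let h(s) be the probability of absorption at B starting from transient state s. Then h(B) = 1 and h(E) = 0. By first-step analysis:
h(F) = 0.6·0 + 0.1·h(F) + 0.3·h(A)
h(A) = 0.5·1 + 0.2·0 + 0.1·h(F) + 0.2·h(A)
Solving: h(F) = 0.2174, h(A) = 0.6522.
Starting from F, the probability is 0.2174.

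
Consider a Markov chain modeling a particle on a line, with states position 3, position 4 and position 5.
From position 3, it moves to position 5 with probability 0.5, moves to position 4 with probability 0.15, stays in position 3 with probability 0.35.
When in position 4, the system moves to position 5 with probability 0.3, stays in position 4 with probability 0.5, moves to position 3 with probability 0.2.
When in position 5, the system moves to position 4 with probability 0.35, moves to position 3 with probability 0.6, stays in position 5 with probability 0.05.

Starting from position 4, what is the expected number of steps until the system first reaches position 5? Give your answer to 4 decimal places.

Let t(s) be the expected number of steps to first reach position 5 from state s, with t(position 5) = 0. Conditioning on the first step:
t(position 3) = 1 + 0.35·t(position 3) + 0.15·t(position 4)
t(position 4) = 1 + 0.2·t(position 3) + 0.5·t(position 4)
Solving: t(position 3) = 2.2034, t(position 4) = 2.8814.
Expected steps from position 4 to position 5: 2.8814.

2.8814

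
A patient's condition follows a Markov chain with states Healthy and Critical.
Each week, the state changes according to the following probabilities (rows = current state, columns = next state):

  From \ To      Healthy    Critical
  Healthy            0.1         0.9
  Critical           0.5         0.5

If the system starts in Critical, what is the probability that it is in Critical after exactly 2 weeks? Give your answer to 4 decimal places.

0.7000

Sum over the intermediate state after 1 week:
P = P(Critical→Healthy)·P(Healthy→Critical) + P(Critical→Critical)·P(Critical→Critical)
  = 0.5×0.9 + 0.5×0.5
  = 0.4500 + 0.2500 = 0.7000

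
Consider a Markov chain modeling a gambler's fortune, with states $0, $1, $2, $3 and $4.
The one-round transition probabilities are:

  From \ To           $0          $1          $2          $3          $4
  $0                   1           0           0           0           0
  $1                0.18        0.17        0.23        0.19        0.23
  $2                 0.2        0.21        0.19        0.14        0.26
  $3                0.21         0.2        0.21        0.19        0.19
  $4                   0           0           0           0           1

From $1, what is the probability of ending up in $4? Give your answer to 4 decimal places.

Let h(s) be the probability of absorption at $4 starting from transient state s. Then h($4) = 1 and h($0) = 0. By first-step analysis:
h($1) = 0.18·0 + 0.17·h($1) + 0.23·h($2) + 0.19·h($3) + 0.23·1
h($2) = 0.2·0 + 0.21·h($1) + 0.19·h($2) + 0.14·h($3) + 0.26·1
h($3) = 0.21·0 + 0.2·h($1) + 0.21·h($2) + 0.19·h($3) + 0.19·1
Solving: h($1) = 0.5473, h($2) = 0.5515, h($3) = 0.5127.
Starting from $1, the probability is 0.5473.

0.5473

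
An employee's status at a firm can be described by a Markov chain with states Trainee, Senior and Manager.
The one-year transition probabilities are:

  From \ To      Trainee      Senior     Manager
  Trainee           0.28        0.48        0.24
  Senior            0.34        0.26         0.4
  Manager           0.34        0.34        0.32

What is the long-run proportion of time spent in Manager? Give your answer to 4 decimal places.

0.3229

Let the stationary distribution be π with π = πP and π_1 + π_2 + π_3 = 1.
π_1 = 0.28·π_1 + 0.34·π_2 + 0.34·π_3
π_2 = 0.48·π_1 + 0.26·π_2 + 0.34·π_3
Solving with the normalization constraint gives π = (0.3208, 0.3564, 0.3229).
So the stationary probability of Manager is 0.3229.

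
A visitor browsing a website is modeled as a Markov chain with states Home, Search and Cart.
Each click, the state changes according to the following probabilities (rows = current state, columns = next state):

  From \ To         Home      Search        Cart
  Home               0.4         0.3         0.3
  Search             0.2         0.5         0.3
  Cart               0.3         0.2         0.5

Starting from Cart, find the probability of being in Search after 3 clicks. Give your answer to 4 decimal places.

0.3180

Propagate the distribution vector 3 clicks from Cart.
After 0 clicks: (0.0000, 0.0000, 1.0000)
After 1 click: (0.3000, 0.2000, 0.5000)
After 2 clicks: (0.3100, 0.2900, 0.4000)
After 3 clicks: (0.3020, 0.3180, 0.3800)
P(in Search after 3 clicks) = 0.3180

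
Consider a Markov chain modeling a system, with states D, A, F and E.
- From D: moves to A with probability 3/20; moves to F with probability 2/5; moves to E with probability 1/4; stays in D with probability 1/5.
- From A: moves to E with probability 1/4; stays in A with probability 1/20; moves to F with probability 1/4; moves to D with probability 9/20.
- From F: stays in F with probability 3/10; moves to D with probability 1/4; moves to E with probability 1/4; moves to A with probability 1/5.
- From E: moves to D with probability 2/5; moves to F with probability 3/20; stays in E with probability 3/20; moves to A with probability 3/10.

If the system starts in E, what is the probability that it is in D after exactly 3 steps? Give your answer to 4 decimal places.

0.2996

Propagate the distribution vector 3 steps from E.
After 0 steps: (0.0000, 0.0000, 0.0000, 1.0000)
After 1 step: (0.4000, 0.3000, 0.1500, 0.1500)
After 2 steps: (0.3125, 0.1500, 0.3025, 0.2350)
After 3 steps: (0.2996, 0.1854, 0.2885, 0.2265)
P(in D after 3 steps) = 0.2996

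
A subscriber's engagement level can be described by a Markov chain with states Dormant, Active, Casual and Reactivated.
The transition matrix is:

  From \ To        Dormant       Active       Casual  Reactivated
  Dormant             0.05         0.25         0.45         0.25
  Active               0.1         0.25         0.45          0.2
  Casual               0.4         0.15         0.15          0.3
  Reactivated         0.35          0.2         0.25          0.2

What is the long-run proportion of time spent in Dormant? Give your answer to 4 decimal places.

0.2413

Let the stationary distribution be π with π = πP and π_1 + π_2 + π_3 + π_4 = 1.
π_1 = 0.05·π_1 + 0.1·π_2 + 0.4·π_3 + 0.35·π_4
π_2 = 0.25·π_1 + 0.25·π_2 + 0.15·π_3 + 0.2·π_4
π_3 = 0.45·π_1 + 0.45·π_2 + 0.15·π_3 + 0.25·π_4
Solving with the normalization constraint gives π = (0.2413, 0.2070, 0.3088, 0.2429).
So the stationary probability of Dormant is 0.2413.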